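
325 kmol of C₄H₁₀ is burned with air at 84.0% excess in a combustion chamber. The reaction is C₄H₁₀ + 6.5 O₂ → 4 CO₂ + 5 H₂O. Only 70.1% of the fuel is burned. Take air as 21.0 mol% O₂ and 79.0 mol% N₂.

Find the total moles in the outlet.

Stoichiometric O₂ = 6.5 × 325 = 2112 kmol; O₂ fed = 2112 × 1.840 = 3887 kmol.
N₂ fed = 3887 × 79/21 = 14620 kmol.
Fuel reacted = 0.701 × 325 → ξ = 227.8 kmol.
Outlet (n = n₀ + ν ξ):
  C₄H₁₀: 325 − 1(227.8) = 97.18
  O₂: 3887 − 6.5(227.8) = 2406
  N₂: 14620 (inert)
  CO₂: 0 + 4(227.8) = 911.3
  H₂O: 0 + 5(227.8) = 1139
Total out = 97.18 + 2406 + 14620 + 911.3 + 1139 = 19180 kmol.

19200 kmol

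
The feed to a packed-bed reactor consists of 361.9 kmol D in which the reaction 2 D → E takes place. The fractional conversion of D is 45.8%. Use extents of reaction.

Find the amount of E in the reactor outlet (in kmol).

82.9 kmol

D reacted = 0.458 × 361.9 = 165.8 kmol; ν_D = −2, so ξ = 165.8/2 = 82.88 kmol.
Outlet amounts (n = n₀ + ν ξ):
  D: 361.9 − 2(82.88) = 196.1
  E: 0 + 1(82.88) = 82.88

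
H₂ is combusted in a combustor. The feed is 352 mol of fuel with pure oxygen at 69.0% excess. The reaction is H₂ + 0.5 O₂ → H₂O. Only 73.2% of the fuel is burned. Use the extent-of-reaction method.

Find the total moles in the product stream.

521 mol

Stoichiometric O₂ = 0.5 × 352 = 176 mol; O₂ fed = 176 × 1.690 = 297.4 mol.
Fuel reacted = 0.732 × 352 → ξ = 257.7 mol.
Outlet (n = n₀ + ν ξ):
  H₂: 352 − 1(257.7) = 94.34
  O₂: 297.4 − 0.5(257.7) = 168.6
  H₂O: 0 + 1(257.7) = 257.7
Total out = 94.34 + 168.6 + 257.7 = 520.6 mol.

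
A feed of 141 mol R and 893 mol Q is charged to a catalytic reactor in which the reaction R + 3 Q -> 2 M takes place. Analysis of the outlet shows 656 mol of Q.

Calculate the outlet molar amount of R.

62 mol

For Q: n = n₀ − 3ξ → 656 = 893 − 3ξ, giving ξ = 79 mol.
Outlet amounts (n = n₀ + ν ξ):
  R: 141 − 1(79) = 62
  Q: 893 − 3(79) = 656
  M: 0 + 2(79) = 158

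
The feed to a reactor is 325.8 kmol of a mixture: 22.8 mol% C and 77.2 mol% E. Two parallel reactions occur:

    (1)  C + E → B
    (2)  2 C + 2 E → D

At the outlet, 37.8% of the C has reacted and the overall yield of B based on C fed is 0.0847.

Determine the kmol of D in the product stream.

Yield of B: 1ξ₁ / 74.28 = 0.0847 → ξ₁ = 6.292 kmol.
Conversion of C: 1ξ₁ + 2ξ₂ = 0.378 × 74.28 = 28.08 → ξ₂ = 10.89 kmol.
Outlet amounts (n = n₀ + Σ ν·ξ):
  C: 74.28 − 1(6.292) − 2(10.89) = 46.2
  E: 251.5 − 1(6.292) − 2(10.89) = 223.4
  B: 0 + 1(6.292) = 6.292
  D: 0 + 1(10.89) = 10.89

10.9 kmol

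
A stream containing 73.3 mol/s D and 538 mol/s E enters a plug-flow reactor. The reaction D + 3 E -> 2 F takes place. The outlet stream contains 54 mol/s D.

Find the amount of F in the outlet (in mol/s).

For D: n = n₀ − 1ξ → 54 = 73.3 − 1ξ, giving ξ = 19.3 mol/s.
Outlet amounts (n = n₀ + ν ξ):
  D: 73.3 − 1(19.3) = 54
  E: 538 − 3(19.3) = 480.1
  F: 0 + 2(19.3) = 38.6

38.6 mol/s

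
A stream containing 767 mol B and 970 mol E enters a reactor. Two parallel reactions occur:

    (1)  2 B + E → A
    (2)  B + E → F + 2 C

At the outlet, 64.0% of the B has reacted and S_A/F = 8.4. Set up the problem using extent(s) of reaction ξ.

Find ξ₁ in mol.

ξ₁ = 232 mol

Conversion of B: B consumed = 0.64 × 767 = 490.9 mol = 2ξ₁ + 1ξ₂.
Selectivity: 1ξ₁ / (1ξ₂) = 8.4 → ξ₁ = 8.4 ξ₂.
Substitute: (2·8.4 + 1) ξ₂ = 490.9 → ξ₂ = 27.58 mol, ξ₁ = 231.7 mol.
Outlet amounts (n = n₀ + Σ ν·ξ):
  B: 767 − 2(231.7) − 1(27.58) = 276.1
  E: 970 − 1(231.7) − 1(27.58) = 710.8
  A: 0 + 1(231.7) = 231.7
  F: 0 + 1(27.58) = 27.58
  C: 0 + 2(27.58) = 55.16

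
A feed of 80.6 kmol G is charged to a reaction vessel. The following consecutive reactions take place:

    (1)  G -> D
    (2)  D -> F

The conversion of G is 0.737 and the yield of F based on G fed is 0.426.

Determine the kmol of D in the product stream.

25.1 kmol

Conversion of G: G consumed = 1ξ₁ = 0.737 × 80.6 → ξ₁ = 59.4 kmol.
Yield of F: 1ξ₂ / 80.6 = 0.426 → ξ₂ = 34.34 kmol.
Outlet amounts (n = n₀ + Σ ν·ξ):
  G: 80.6 − 1(59.4) = 21.2
  D: 0 + 1(59.4) − 1(34.34) = 25.07
  F: 0 + 1(34.34) = 34.34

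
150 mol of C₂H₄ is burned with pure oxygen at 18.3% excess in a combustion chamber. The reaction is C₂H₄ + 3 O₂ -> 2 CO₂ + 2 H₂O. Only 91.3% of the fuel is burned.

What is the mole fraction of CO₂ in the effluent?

Stoichiometric O₂ = 3 × 150 = 450 mol; O₂ fed = 450 × 1.183 = 532.4 mol.
Fuel reacted = 0.913 × 150 → ξ = 137 mol.
Outlet (n = n₀ + ν ξ):
  C₂H₄: 150 − 1(137) = 13.05
  O₂: 532.4 − 3(137) = 121.5
  CO₂: 0 + 2(137) = 273.9
  H₂O: 0 + 2(137) = 273.9
Total out = 682.4 mol; y_CO₂ = 273.9 / 682.4 = 0.4014.

0.401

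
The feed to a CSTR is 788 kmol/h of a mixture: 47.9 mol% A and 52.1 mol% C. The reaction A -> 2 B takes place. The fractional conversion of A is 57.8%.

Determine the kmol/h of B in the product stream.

A reacted = 0.578 × 377.5 = 218.2 kmol/h; ν_A = −1, so ξ = 218.2/1 = 218.2 kmol/h.
Outlet amounts (n = n₀ + ν ξ):
  A: 377.5 − 1(218.2) = 159.3
  B: 0 + 2(218.2) = 436.3
  C: 410.5 (inert)

436 kmol/h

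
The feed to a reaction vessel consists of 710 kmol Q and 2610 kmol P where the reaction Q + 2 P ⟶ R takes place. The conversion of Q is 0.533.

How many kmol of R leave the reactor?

378 kmol

Q reacted = 0.533 × 710 = 378.4 kmol; ν_Q = −1, so ξ = 378.4/1 = 378.4 kmol.
Outlet amounts (n = n₀ + ν ξ):
  Q: 710 − 1(378.4) = 331.6
  P: 2610 − 2(378.4) = 1853
  R: 0 + 1(378.4) = 378.4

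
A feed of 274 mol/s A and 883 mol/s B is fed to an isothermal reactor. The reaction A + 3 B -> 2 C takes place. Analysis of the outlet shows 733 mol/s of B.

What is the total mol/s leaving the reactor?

1060 mol/s

For B: n = n₀ − 3ξ → 733 = 883 − 3ξ, giving ξ = 50 mol/s.
Outlet amounts (n = n₀ + ν ξ):
  A: 274 − 1(50) = 224
  B: 883 − 3(50) = 733
  C: 0 + 2(50) = 100
Total out = 224 + 733 + 100 = 1057 mol/s.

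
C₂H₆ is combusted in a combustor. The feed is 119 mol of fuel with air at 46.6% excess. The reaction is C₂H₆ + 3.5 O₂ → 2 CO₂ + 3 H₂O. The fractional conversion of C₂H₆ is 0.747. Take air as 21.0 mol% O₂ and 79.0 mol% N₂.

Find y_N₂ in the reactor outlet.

Stoichiometric O₂ = 3.5 × 119 = 416.5 mol; O₂ fed = 416.5 × 1.466 = 610.6 mol.
N₂ fed = 610.6 × 79/21 = 2297 mol.
Fuel reacted = 0.747 × 119 → ξ = 88.89 mol.
Outlet (n = n₀ + ν ξ):
  C₂H₆: 119 − 1(88.89) = 30.11
  O₂: 610.6 − 3.5(88.89) = 299.5
  N₂: 2297 (inert)
  CO₂: 0 + 2(88.89) = 177.8
  H₂O: 0 + 3(88.89) = 266.7
Total out = 3071 mol; y_N₂ = 2297 / 3071 = 0.748.

0.748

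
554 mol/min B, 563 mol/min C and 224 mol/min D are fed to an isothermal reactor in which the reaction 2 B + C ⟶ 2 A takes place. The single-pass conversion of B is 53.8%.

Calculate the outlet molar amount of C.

B reacted = 0.538 × 554 = 298.1 mol/min; ν_B = −2, so ξ = 298.1/2 = 149 mol/min.
Outlet amounts (n = n₀ + ν ξ):
  B: 554 − 2(149) = 255.9
  C: 563 − 1(149) = 414
  A: 0 + 2(149) = 298.1
  D: 224 (inert)

414 mol/min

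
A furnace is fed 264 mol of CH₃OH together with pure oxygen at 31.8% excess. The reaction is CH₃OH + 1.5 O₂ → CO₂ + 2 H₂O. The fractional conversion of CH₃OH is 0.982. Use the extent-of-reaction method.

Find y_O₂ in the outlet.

0.145

Stoichiometric O₂ = 1.5 × 264 = 396 mol; O₂ fed = 396 × 1.318 = 521.9 mol.
Fuel reacted = 0.982 × 264 → ξ = 259.2 mol.
Outlet (n = n₀ + ν ξ):
  CH₃OH: 264 − 1(259.2) = 4.752
  O₂: 521.9 − 1.5(259.2) = 133.1
  CO₂: 0 + 1(259.2) = 259.2
  H₂O: 0 + 2(259.2) = 518.5
Total out = 915.6 mol; y_O₂ = 133.1 / 915.6 = 0.1453.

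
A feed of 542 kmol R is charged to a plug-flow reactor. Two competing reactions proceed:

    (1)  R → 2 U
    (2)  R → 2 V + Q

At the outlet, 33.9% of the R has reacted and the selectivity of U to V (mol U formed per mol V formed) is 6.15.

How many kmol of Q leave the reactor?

25.7 kmol

Conversion of R: R consumed = 0.339 × 542 = 183.7 kmol = 1ξ₁ + 1ξ₂.
Selectivity: 2ξ₁ / (2ξ₂) = 6.15 → ξ₁ = 6.15 ξ₂.
Substitute: (1·6.15 + 1) ξ₂ = 183.7 → ξ₂ = 25.7 kmol, ξ₁ = 158 kmol.
Outlet amounts (n = n₀ + Σ ν·ξ):
  R: 542 − 1(158) − 1(25.7) = 358.3
  U: 0 + 2(158) = 316.1
  V: 0 + 2(25.7) = 51.4
  Q: 0 + 1(25.7) = 25.7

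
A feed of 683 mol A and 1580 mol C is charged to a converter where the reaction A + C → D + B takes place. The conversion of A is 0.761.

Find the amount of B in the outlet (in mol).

A reacted = 0.761 × 683 = 519.8 mol; ν_A = −1, so ξ = 519.8/1 = 519.8 mol.
Outlet amounts (n = n₀ + ν ξ):
  A: 683 − 1(519.8) = 163.2
  C: 1580 − 1(519.8) = 1060
  D: 0 + 1(519.8) = 519.8
  B: 0 + 1(519.8) = 519.8

520 mol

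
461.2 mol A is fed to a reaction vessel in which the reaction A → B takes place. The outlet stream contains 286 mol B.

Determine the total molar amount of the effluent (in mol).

For B: n = n₀ + 1ξ → 286 = 0 + 1ξ, giving ξ = 286 mol.
Outlet amounts (n = n₀ + ν ξ):
  A: 461.2 − 1(286) = 175.2
  B: 0 + 1(286) = 286
Total out = 175.2 + 286 = 461.2 mol.

461 mol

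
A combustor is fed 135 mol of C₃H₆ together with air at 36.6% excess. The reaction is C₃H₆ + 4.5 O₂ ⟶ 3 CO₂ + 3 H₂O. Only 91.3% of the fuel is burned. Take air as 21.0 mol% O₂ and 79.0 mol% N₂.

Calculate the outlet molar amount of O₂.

Stoichiometric O₂ = 4.5 × 135 = 607.5 mol; O₂ fed = 607.5 × 1.366 = 829.8 mol.
N₂ fed = 829.8 × 79/21 = 3122 mol.
Fuel reacted = 0.913 × 135 → ξ = 123.3 mol.
Outlet (n = n₀ + ν ξ):
  C₃H₆: 135 − 1(123.3) = 11.74
  O₂: 829.8 − 4.5(123.3) = 275.2
  N₂: 3122 (inert)
  CO₂: 0 + 3(123.3) = 369.8
  H₂O: 0 + 3(123.3) = 369.8

275 mol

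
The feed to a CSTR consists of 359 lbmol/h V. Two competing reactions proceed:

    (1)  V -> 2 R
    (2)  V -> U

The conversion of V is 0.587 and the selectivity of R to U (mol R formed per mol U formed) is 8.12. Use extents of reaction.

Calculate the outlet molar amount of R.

Conversion of V: V consumed = 0.587 × 359 = 210.7 lbmol/h = 1ξ₁ + 1ξ₂.
Selectivity: 2ξ₁ / (1ξ₂) = 8.12 → ξ₁ = 4.06 ξ₂.
Substitute: (1·4.06 + 1) ξ₂ = 210.7 → ξ₂ = 41.65 lbmol/h, ξ₁ = 169.1 lbmol/h.
Outlet amounts (n = n₀ + Σ ν·ξ):
  V: 359 − 1(169.1) − 1(41.65) = 148.3
  R: 0 + 2(169.1) = 338.2
  U: 0 + 1(41.65) = 41.65

338 lbmol/h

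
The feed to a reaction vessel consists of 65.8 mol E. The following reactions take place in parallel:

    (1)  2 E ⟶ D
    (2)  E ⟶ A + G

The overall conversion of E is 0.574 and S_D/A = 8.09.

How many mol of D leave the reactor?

Conversion of E: E consumed = 0.574 × 65.8 = 37.77 mol = 2ξ₁ + 1ξ₂.
Selectivity: 1ξ₁ / (1ξ₂) = 8.09 → ξ₁ = 8.09 ξ₂.
Substitute: (2·8.09 + 1) ξ₂ = 37.77 → ξ₂ = 2.198 mol, ξ₁ = 17.79 mol.
Outlet amounts (n = n₀ + Σ ν·ξ):
  E: 65.8 − 2(17.79) − 1(2.198) = 28.03
  D: 0 + 1(17.79) = 17.79
  A: 0 + 1(2.198) = 2.198
  G: 0 + 1(2.198) = 2.198

17.8 mol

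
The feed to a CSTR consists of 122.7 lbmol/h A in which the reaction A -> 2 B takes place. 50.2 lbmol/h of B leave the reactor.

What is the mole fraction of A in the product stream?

For B: n = n₀ + 2ξ → 50.2 = 0 + 2ξ, giving ξ = 25.1 lbmol/h.
Outlet amounts (n = n₀ + ν ξ):
  A: 122.7 − 1(25.1) = 97.6
  B: 0 + 2(25.1) = 50.2
Total out = 147.8 lbmol/h; y_A = 97.6 / 147.8 = 0.6604.

0.66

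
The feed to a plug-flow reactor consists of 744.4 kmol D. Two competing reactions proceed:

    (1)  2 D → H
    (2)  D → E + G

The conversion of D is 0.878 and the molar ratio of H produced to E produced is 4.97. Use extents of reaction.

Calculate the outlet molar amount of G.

59.7 kmol

Conversion of D: D consumed = 0.878 × 744.4 = 653.6 kmol = 2ξ₁ + 1ξ₂.
Selectivity: 1ξ₁ / (1ξ₂) = 4.97 → ξ₁ = 4.97 ξ₂.
Substitute: (2·4.97 + 1) ξ₂ = 653.6 → ξ₂ = 59.74 kmol, ξ₁ = 296.9 kmol.
Outlet amounts (n = n₀ + Σ ν·ξ):
  D: 744.4 − 2(296.9) − 1(59.74) = 90.82
  H: 0 + 1(296.9) = 296.9
  E: 0 + 1(59.74) = 59.74
  G: 0 + 1(59.74) = 59.74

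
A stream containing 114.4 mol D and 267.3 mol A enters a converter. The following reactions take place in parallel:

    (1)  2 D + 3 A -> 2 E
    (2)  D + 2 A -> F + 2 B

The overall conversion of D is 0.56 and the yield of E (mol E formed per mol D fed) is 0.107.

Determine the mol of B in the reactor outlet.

Yield of E: 2ξ₁ / 114.4 = 0.107 → ξ₁ = 6.12 mol.
Conversion of D: 2ξ₁ + 1ξ₂ = 0.56 × 114.4 = 64.06 → ξ₂ = 51.82 mol.
Outlet amounts (n = n₀ + Σ ν·ξ):
  D: 114.4 − 2(6.12) − 1(51.82) = 50.34
  A: 267.3 − 3(6.12) − 2(51.82) = 145.3
  E: 0 + 2(6.12) = 12.24
  F: 0 + 1(51.82) = 51.82
  B: 0 + 2(51.82) = 103.6

104 mol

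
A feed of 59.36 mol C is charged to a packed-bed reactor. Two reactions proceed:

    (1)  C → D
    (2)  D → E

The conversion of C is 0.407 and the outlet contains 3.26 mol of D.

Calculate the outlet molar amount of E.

20.9 mol

Conversion of C: C consumed = 1ξ₁ = 0.407 × 59.36 → ξ₁ = 24.16 mol.
D balance: n_D = 0 + 1ξ₁ − 1ξ₂ = 3.26 → ξ₂ = (1·24.16 − 3.26)/1 = 20.9 mol.
Outlet amounts (n = n₀ + Σ ν·ξ):
  C: 59.36 − 1(24.16) = 35.2
  D: 0 + 1(24.16) − 1(20.9) = 3.26
  E: 0 + 1(20.9) = 20.9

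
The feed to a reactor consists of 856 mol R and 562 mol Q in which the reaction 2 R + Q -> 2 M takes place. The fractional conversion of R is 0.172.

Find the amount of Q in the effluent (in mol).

R reacted = 0.172 × 856 = 147.2 mol; ν_R = −2, so ξ = 147.2/2 = 73.62 mol.
Outlet amounts (n = n₀ + ν ξ):
  R: 856 − 2(73.62) = 708.8
  Q: 562 − 1(73.62) = 488.4
  M: 0 + 2(73.62) = 147.2

488 mol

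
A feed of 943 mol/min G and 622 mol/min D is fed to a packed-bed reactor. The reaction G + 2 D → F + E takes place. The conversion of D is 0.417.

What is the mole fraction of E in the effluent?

D reacted = 0.417 × 622 = 259.4 mol/min; ν_D = −2, so ξ = 259.4/2 = 129.7 mol/min.
Outlet amounts (n = n₀ + ν ξ):
  G: 943 − 1(129.7) = 813.3
  D: 622 − 2(129.7) = 362.6
  F: 0 + 1(129.7) = 129.7
  E: 0 + 1(129.7) = 129.7
Total out = 1435 mol/min; y_E = 129.7 / 1435 = 0.09035.

0.0904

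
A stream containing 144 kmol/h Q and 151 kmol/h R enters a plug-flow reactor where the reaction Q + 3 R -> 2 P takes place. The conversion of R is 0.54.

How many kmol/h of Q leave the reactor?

R reacted = 0.54 × 151 = 81.54 kmol/h; ν_R = −3, so ξ = 81.54/3 = 27.18 kmol/h.
Outlet amounts (n = n₀ + ν ξ):
  Q: 144 − 1(27.18) = 116.8
  R: 151 − 3(27.18) = 69.46
  P: 0 + 2(27.18) = 54.36

117 kmol/h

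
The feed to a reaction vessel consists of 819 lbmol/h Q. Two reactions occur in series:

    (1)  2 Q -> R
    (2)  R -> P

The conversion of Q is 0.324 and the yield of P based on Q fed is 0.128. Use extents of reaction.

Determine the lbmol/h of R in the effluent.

27.8 lbmol/h

Conversion of Q: Q consumed = 2ξ₁ = 0.324 × 819 → ξ₁ = 132.7 lbmol/h.
Yield of P: 1ξ₂ / 819 = 0.128 → ξ₂ = 104.8 lbmol/h.
Outlet amounts (n = n₀ + Σ ν·ξ):
  Q: 819 − 2(132.7) = 553.6
  R: 0 + 1(132.7) − 1(104.8) = 27.85
  P: 0 + 1(104.8) = 104.8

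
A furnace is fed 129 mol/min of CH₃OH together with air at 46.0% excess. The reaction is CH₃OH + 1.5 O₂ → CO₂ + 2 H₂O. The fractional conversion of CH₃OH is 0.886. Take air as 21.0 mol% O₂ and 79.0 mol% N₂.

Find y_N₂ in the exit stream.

Stoichiometric O₂ = 1.5 × 129 = 193.5 mol/min; O₂ fed = 193.5 × 1.460 = 282.5 mol/min.
N₂ fed = 282.5 × 79/21 = 1063 mol/min.
Fuel reacted = 0.886 × 129 → ξ = 114.3 mol/min.
Outlet (n = n₀ + ν ξ):
  CH₃OH: 129 − 1(114.3) = 14.71
  O₂: 282.5 − 1.5(114.3) = 111.1
  N₂: 1063 (inert)
  CO₂: 0 + 1(114.3) = 114.3
  H₂O: 0 + 2(114.3) = 228.6
Total out = 1531 mol/min; y_N₂ = 1063 / 1531 = 0.694.

0.694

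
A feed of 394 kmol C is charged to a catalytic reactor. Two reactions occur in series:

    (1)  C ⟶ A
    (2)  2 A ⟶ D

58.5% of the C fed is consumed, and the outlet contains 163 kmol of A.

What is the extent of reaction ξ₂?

ξ₂ = 33.7 kmol

Conversion of C: C consumed = 1ξ₁ = 0.585 × 394 → ξ₁ = 230.5 kmol.
A balance: n_A = 0 + 1ξ₁ − 2ξ₂ = 163 → ξ₂ = (1·230.5 − 163)/2 = 33.74 kmol.
Outlet amounts (n = n₀ + Σ ν·ξ):
  C: 394 − 1(230.5) = 163.5
  A: 0 + 1(230.5) − 2(33.74) = 163
  D: 0 + 1(33.74) = 33.74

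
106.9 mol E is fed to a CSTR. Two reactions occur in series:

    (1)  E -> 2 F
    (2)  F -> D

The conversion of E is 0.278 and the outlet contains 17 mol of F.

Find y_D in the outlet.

Conversion of E: E consumed = 1ξ₁ = 0.278 × 106.9 → ξ₁ = 29.72 mol.
F balance: n_F = 0 + 2ξ₁ − 1ξ₂ = 17 → ξ₂ = (2·29.72 − 17)/1 = 42.44 mol.
Outlet amounts (n = n₀ + Σ ν·ξ):
  E: 106.9 − 1(29.72) = 77.18
  F: 0 + 2(29.72) − 1(42.44) = 17
  D: 0 + 1(42.44) = 42.44
Total out = 136.6 mol; y_D = 42.44 / 136.6 = 0.3106.

0.311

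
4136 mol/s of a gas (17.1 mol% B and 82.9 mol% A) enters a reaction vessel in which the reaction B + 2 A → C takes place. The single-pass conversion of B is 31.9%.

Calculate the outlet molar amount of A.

B reacted = 0.319 × 707.3 = 225.6 mol/s; ν_B = −1, so ξ = 225.6/1 = 225.6 mol/s.
Outlet amounts (n = n₀ + ν ξ):
  B: 707.3 − 1(225.6) = 481.6
  A: 3429 − 2(225.6) = 2978
  C: 0 + 1(225.6) = 225.6

2980 mol/s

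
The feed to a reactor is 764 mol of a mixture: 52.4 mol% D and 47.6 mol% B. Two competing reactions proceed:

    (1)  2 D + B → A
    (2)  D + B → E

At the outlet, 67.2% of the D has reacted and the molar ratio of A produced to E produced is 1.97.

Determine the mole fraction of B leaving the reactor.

0.408

Conversion of D: D consumed = 0.672 × 400.3 = 269 mol = 2ξ₁ + 1ξ₂.
Selectivity: 1ξ₁ / (1ξ₂) = 1.97 → ξ₁ = 1.97 ξ₂.
Substitute: (2·1.97 + 1) ξ₂ = 269 → ξ₂ = 54.46 mol, ξ₁ = 107.3 mol.
Outlet amounts (n = n₀ + Σ ν·ξ):
  D: 400.3 − 2(107.3) − 1(54.46) = 131.3
  B: 363.7 − 1(107.3) − 1(54.46) = 201.9
  A: 0 + 1(107.3) = 107.3
  E: 0 + 1(54.46) = 54.46
Total out = 495 mol; y_B = 201.9 / 495 = 0.4079.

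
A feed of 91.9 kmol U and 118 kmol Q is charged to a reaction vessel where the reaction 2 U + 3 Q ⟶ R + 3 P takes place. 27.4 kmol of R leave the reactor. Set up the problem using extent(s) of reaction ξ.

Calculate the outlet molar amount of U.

37.1 kmol

For R: n = n₀ + 1ξ → 27.4 = 0 + 1ξ, giving ξ = 27.4 kmol.
Outlet amounts (n = n₀ + ν ξ):
  U: 91.9 − 2(27.4) = 37.1
  Q: 118 − 3(27.4) = 35.8
  R: 0 + 1(27.4) = 27.4
  P: 0 + 3(27.4) = 82.2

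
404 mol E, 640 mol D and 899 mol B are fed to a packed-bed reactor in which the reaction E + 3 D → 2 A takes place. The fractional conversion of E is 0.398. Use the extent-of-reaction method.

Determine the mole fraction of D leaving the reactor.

E reacted = 0.398 × 404 = 160.8 mol; ν_E = −1, so ξ = 160.8/1 = 160.8 mol.
Outlet amounts (n = n₀ + ν ξ):
  E: 404 − 1(160.8) = 243.2
  D: 640 − 3(160.8) = 157.6
  A: 0 + 2(160.8) = 321.6
  B: 899 (inert)
Total out = 1621 mol; y_D = 157.6 / 1621 = 0.09721.

0.0972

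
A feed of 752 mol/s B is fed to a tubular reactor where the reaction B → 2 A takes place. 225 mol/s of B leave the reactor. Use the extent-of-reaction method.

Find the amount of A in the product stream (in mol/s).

For B: n = n₀ − 1ξ → 225 = 752 − 1ξ, giving ξ = 527 mol/s.
Outlet amounts (n = n₀ + ν ξ):
  B: 752 − 1(527) = 225
  A: 0 + 2(527) = 1054

1050 mol/s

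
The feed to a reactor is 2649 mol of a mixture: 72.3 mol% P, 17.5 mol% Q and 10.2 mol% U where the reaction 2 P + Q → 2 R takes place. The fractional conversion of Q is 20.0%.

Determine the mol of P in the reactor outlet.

Q reacted = 0.2 × 463.6 = 92.72 mol; ν_Q = −1, so ξ = 92.72/1 = 92.72 mol.
Outlet amounts (n = n₀ + ν ξ):
  P: 1915 − 2(92.72) = 1730
  Q: 463.6 − 1(92.72) = 370.9
  R: 0 + 2(92.72) = 185.4
  U: 270.2 (inert)

1730 mol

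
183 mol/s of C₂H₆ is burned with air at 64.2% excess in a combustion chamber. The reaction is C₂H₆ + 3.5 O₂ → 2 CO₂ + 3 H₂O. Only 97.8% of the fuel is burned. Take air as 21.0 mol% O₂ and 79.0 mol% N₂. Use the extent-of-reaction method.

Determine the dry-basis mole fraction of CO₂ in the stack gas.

Stoichiometric O₂ = 3.5 × 183 = 640.5 mol/s; O₂ fed = 640.5 × 1.642 = 1052 mol/s.
N₂ fed = 1052 × 79/21 = 3956 mol/s.
Fuel reacted = 0.978 × 183 → ξ = 179 mol/s.
Outlet (n = n₀ + ν ξ):
  C₂H₆: 183 − 1(179) = 4.026
  O₂: 1052 − 3.5(179) = 425.3
  N₂: 3956 (inert)
  CO₂: 0 + 2(179) = 357.9
  H₂O: 0 + 3(179) = 536.9
Dry total = 4744 mol/s; y_CO₂ (dry) = 357.9 / 4744 = 0.07546.

0.0755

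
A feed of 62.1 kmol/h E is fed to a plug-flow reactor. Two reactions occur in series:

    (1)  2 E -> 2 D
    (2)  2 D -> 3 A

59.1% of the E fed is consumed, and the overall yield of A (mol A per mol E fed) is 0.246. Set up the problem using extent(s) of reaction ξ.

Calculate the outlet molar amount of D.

Conversion of E: E consumed = 2ξ₁ = 0.591 × 62.1 → ξ₁ = 18.35 kmol/h.
Yield of A: 3ξ₂ / 62.1 = 0.246 → ξ₂ = 5.092 kmol/h.
Outlet amounts (n = n₀ + Σ ν·ξ):
  E: 62.1 − 2(18.35) = 25.4
  D: 0 + 2(18.35) − 2(5.092) = 26.52
  A: 0 + 3(5.092) = 15.28

26.5 kmol/h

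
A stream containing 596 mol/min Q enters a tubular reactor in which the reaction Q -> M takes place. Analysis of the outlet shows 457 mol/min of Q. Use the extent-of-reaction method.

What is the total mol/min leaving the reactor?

596 mol/min

For Q: n = n₀ − 1ξ → 457 = 596 − 1ξ, giving ξ = 139 mol/min.
Outlet amounts (n = n₀ + ν ξ):
  Q: 596 − 1(139) = 457
  M: 0 + 1(139) = 139
Total out = 457 + 139 = 596 mol/min.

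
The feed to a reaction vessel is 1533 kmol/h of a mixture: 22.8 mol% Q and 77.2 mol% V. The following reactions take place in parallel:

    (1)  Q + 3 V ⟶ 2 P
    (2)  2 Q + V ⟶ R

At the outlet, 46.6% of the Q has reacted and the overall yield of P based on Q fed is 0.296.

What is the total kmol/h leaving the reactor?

1320 kmol/h

Yield of P: 2ξ₁ / 349.5 = 0.296 → ξ₁ = 51.73 kmol/h.
Conversion of Q: 1ξ₁ + 2ξ₂ = 0.466 × 349.5 = 162.9 → ξ₂ = 55.57 kmol/h.
Outlet amounts (n = n₀ + Σ ν·ξ):
  Q: 349.5 − 1(51.73) − 2(55.57) = 186.6
  V: 1183 − 3(51.73) − 1(55.57) = 972.7
  P: 0 + 2(51.73) = 103.5
  R: 0 + 1(55.57) = 55.57
Total out = 186.6 + 972.7 + 103.5 + 55.57 = 1318 kmol/h.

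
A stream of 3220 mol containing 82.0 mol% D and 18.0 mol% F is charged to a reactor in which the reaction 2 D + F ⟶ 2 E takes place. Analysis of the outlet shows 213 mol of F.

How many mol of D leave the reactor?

1910 mol

For F: n = n₀ − 1ξ → 213 = 579.6 − 1ξ, giving ξ = 366.6 mol.
Outlet amounts (n = n₀ + ν ξ):
  D: 2640 − 2(366.6) = 1907
  F: 579.6 − 1(366.6) = 213
  E: 0 + 2(366.6) = 733.2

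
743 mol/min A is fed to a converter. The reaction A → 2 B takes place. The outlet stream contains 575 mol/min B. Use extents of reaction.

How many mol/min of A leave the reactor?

456 mol/min

For B: n = n₀ + 2ξ → 575 = 0 + 2ξ, giving ξ = 287.5 mol/min.
Outlet amounts (n = n₀ + ν ξ):
  A: 743 − 1(287.5) = 455.5
  B: 0 + 2(287.5) = 575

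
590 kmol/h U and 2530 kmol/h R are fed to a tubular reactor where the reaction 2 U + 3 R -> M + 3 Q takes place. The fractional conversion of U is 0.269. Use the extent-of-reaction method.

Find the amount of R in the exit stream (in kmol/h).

U reacted = 0.269 × 590 = 158.7 kmol/h; ν_U = −2, so ξ = 158.7/2 = 79.36 kmol/h.
Outlet amounts (n = n₀ + ν ξ):
  U: 590 − 2(79.36) = 431.3
  R: 2530 − 3(79.36) = 2292
  M: 0 + 1(79.36) = 79.36
  Q: 0 + 3(79.36) = 238.1

2290 kmol/h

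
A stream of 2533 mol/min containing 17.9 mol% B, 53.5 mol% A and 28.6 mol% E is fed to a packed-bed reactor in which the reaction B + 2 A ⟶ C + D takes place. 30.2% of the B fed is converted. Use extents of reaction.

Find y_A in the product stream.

B reacted = 0.302 × 453.4 = 136.9 mol/min; ν_B = −1, so ξ = 136.9/1 = 136.9 mol/min.
Outlet amounts (n = n₀ + ν ξ):
  B: 453.4 − 1(136.9) = 316.5
  A: 1355 − 2(136.9) = 1081
  C: 0 + 1(136.9) = 136.9
  D: 0 + 1(136.9) = 136.9
  E: 724.4 (inert)
Total out = 2396 mol/min; y_A = 1081 / 2396 = 0.4513.

0.451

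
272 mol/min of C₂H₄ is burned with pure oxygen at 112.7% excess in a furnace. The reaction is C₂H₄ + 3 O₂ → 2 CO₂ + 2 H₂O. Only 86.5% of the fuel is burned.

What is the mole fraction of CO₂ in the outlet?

Stoichiometric O₂ = 3 × 272 = 816 mol/min; O₂ fed = 816 × 2.127 = 1736 mol/min.
Fuel reacted = 0.865 × 272 → ξ = 235.3 mol/min.
Outlet (n = n₀ + ν ξ):
  C₂H₄: 272 − 1(235.3) = 36.72
  O₂: 1736 − 3(235.3) = 1030
  CO₂: 0 + 2(235.3) = 470.6
  H₂O: 0 + 2(235.3) = 470.6
Total out = 2008 mol/min; y_CO₂ = 470.6 / 2008 = 0.2344.

0.234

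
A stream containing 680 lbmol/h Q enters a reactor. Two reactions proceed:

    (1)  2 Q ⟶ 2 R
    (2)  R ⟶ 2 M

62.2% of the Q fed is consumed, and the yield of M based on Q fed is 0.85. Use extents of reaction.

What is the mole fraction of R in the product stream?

0.138

Conversion of Q: Q consumed = 2ξ₁ = 0.622 × 680 → ξ₁ = 211.5 lbmol/h.
Yield of M: 2ξ₂ / 680 = 0.85 → ξ₂ = 289 lbmol/h.
Outlet amounts (n = n₀ + Σ ν·ξ):
  Q: 680 − 2(211.5) = 257
  R: 0 + 2(211.5) − 1(289) = 134
  M: 0 + 2(289) = 578
Total out = 969 lbmol/h; y_R = 134 / 969 = 0.1382.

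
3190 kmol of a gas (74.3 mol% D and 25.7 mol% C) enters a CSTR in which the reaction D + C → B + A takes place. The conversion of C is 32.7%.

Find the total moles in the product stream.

3190 kmol

C reacted = 0.327 × 819.8 = 268.1 kmol; ν_C = −1, so ξ = 268.1/1 = 268.1 kmol.
Outlet amounts (n = n₀ + ν ξ):
  D: 2370 − 1(268.1) = 2102
  C: 819.8 − 1(268.1) = 551.7
  B: 0 + 1(268.1) = 268.1
  A: 0 + 1(268.1) = 268.1
Total out = 2102 + 551.7 + 268.1 + 268.1 = 3190 kmol.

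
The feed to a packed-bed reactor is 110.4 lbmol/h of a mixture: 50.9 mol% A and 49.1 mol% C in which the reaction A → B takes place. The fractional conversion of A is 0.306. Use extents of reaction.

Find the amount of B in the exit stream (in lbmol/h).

A reacted = 0.306 × 56.19 = 17.2 lbmol/h; ν_A = −1, so ξ = 17.2/1 = 17.2 lbmol/h.
Outlet amounts (n = n₀ + ν ξ):
  A: 56.19 − 1(17.2) = 39
  B: 0 + 1(17.2) = 17.2
  C: 54.21 (inert)

17.2 lbmol/h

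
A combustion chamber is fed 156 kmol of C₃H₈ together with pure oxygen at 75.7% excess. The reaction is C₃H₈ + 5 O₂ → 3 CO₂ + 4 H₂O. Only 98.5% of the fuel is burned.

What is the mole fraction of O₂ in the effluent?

Stoichiometric O₂ = 5 × 156 = 780 kmol; O₂ fed = 780 × 1.757 = 1370 kmol.
Fuel reacted = 0.985 × 156 → ξ = 153.7 kmol.
Outlet (n = n₀ + ν ξ):
  C₃H₈: 156 − 1(153.7) = 2.34
  O₂: 1370 − 5(153.7) = 602.2
  CO₂: 0 + 3(153.7) = 461
  H₂O: 0 + 4(153.7) = 614.6
Total out = 1680 kmol; y_O₂ = 602.2 / 1680 = 0.3584.

0.358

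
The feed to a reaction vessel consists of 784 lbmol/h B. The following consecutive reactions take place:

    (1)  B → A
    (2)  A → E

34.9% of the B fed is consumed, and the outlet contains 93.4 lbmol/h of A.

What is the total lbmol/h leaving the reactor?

Conversion of B: B consumed = 1ξ₁ = 0.349 × 784 → ξ₁ = 273.6 lbmol/h.
A balance: n_A = 0 + 1ξ₁ − 1ξ₂ = 93.4 → ξ₂ = (1·273.6 − 93.4)/1 = 180.2 lbmol/h.
Outlet amounts (n = n₀ + Σ ν·ξ):
  B: 784 − 1(273.6) = 510.4
  A: 0 + 1(273.6) − 1(180.2) = 93.4
  E: 0 + 1(180.2) = 180.2
Total out = 510.4 + 93.4 + 180.2 = 784 lbmol/h.

784 lbmol/h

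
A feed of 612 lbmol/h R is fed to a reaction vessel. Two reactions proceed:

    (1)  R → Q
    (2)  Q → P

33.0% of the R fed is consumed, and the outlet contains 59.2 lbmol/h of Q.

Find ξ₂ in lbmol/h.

Conversion of R: R consumed = 1ξ₁ = 0.33 × 612 → ξ₁ = 202 lbmol/h.
Q balance: n_Q = 0 + 1ξ₁ − 1ξ₂ = 59.2 → ξ₂ = (1·202 − 59.2)/1 = 142.8 lbmol/h.
Outlet amounts (n = n₀ + Σ ν·ξ):
  R: 612 − 1(202) = 410
  Q: 0 + 1(202) − 1(142.8) = 59.2
  P: 0 + 1(142.8) = 142.8

ξ₂ = 143 lbmol/h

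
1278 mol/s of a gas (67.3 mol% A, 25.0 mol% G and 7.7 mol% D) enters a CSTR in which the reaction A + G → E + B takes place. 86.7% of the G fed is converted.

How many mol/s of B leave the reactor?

277 mol/s

G reacted = 0.867 × 319.5 = 277 mol/s; ν_G = −1, so ξ = 277/1 = 277 mol/s.
Outlet amounts (n = n₀ + ν ξ):
  A: 860.1 − 1(277) = 583.1
  G: 319.5 − 1(277) = 42.49
  E: 0 + 1(277) = 277
  B: 0 + 1(277) = 277
  D: 98.41 (inert)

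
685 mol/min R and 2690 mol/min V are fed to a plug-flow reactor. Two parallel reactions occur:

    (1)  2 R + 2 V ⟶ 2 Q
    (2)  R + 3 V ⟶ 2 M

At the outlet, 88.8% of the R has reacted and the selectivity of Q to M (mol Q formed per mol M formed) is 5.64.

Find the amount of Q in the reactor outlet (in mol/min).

Conversion of R: R consumed = 0.888 × 685 = 608.3 mol/min = 2ξ₁ + 1ξ₂.
Selectivity: 2ξ₁ / (2ξ₂) = 5.64 → ξ₁ = 5.64 ξ₂.
Substitute: (2·5.64 + 1) ξ₂ = 608.3 → ξ₂ = 49.53 mol/min, ξ₁ = 279.4 mol/min.
Outlet amounts (n = n₀ + Σ ν·ξ):
  R: 685 − 2(279.4) − 1(49.53) = 76.72
  V: 2690 − 2(279.4) − 3(49.53) = 1983
  Q: 0 + 2(279.4) = 558.7
  M: 0 + 2(49.53) = 99.07

559 mol/min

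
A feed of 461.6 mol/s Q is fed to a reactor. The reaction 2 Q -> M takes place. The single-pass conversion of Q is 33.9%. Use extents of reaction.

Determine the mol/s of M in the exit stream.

78.2 mol/s

Q reacted = 0.339 × 461.6 = 156.5 mol/s; ν_Q = −2, so ξ = 156.5/2 = 78.24 mol/s.
Outlet amounts (n = n₀ + ν ξ):
  Q: 461.6 − 2(78.24) = 305.1
  M: 0 + 1(78.24) = 78.24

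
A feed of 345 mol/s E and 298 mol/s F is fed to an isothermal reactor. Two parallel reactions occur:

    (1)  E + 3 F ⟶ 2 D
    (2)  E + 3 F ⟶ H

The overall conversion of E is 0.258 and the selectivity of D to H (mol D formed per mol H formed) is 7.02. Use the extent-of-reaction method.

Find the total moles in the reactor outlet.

445 mol/s

Conversion of E: E consumed = 0.258 × 345 = 89.01 mol/s = 1ξ₁ + 1ξ₂.
Selectivity: 2ξ₁ / (1ξ₂) = 7.02 → ξ₁ = 3.51 ξ₂.
Substitute: (1·3.51 + 1) ξ₂ = 89.01 → ξ₂ = 19.74 mol/s, ξ₁ = 69.27 mol/s.
Outlet amounts (n = n₀ + Σ ν·ξ):
  E: 345 − 1(69.27) − 1(19.74) = 256
  F: 298 − 3(69.27) − 3(19.74) = 30.97
  D: 0 + 2(69.27) = 138.5
  H: 0 + 1(19.74) = 19.74
Total out = 256 + 30.97 + 138.5 + 19.74 = 445.2 mol/s.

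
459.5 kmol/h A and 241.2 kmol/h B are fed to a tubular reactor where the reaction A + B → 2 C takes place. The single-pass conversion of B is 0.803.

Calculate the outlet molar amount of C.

387 kmol/h

B reacted = 0.803 × 241.2 = 193.7 kmol/h; ν_B = −1, so ξ = 193.7/1 = 193.7 kmol/h.
Outlet amounts (n = n₀ + ν ξ):
  A: 459.5 − 1(193.7) = 265.8
  B: 241.2 − 1(193.7) = 47.52
  C: 0 + 2(193.7) = 387.4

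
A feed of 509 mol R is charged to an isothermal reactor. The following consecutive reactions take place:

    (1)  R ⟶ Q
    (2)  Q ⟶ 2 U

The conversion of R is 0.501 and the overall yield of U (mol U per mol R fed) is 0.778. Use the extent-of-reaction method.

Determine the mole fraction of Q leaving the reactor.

Conversion of R: R consumed = 1ξ₁ = 0.501 × 509 → ξ₁ = 255 mol.
Yield of U: 2ξ₂ / 509 = 0.778 → ξ₂ = 198 mol.
Outlet amounts (n = n₀ + Σ ν·ξ):
  R: 509 − 1(255) = 254
  Q: 0 + 1(255) − 1(198) = 57.01
  U: 0 + 2(198) = 396
Total out = 707 mol; y_Q = 57.01 / 707 = 0.08063.

0.0806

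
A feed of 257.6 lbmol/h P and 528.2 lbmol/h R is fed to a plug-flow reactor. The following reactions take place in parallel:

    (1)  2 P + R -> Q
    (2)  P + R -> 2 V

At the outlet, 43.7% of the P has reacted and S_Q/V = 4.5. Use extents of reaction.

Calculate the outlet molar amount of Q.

53.3 lbmol/h

Conversion of P: P consumed = 0.437 × 257.6 = 112.6 lbmol/h = 2ξ₁ + 1ξ₂.
Selectivity: 1ξ₁ / (2ξ₂) = 4.5 → ξ₁ = 9 ξ₂.
Substitute: (2·9 + 1) ξ₂ = 112.6 → ξ₂ = 5.925 lbmol/h, ξ₁ = 53.32 lbmol/h.
Outlet amounts (n = n₀ + Σ ν·ξ):
  P: 257.6 − 2(53.32) − 1(5.925) = 145
  R: 528.2 − 1(53.32) − 1(5.925) = 469
  Q: 0 + 1(53.32) = 53.32
  V: 0 + 2(5.925) = 11.85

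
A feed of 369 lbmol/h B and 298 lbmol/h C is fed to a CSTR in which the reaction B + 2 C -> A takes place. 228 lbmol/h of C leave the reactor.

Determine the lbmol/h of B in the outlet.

For C: n = n₀ − 2ξ → 228 = 298 − 2ξ, giving ξ = 35 lbmol/h.
Outlet amounts (n = n₀ + ν ξ):
  B: 369 − 1(35) = 334
  C: 298 − 2(35) = 228
  A: 0 + 1(35) = 35

334 lbmol/h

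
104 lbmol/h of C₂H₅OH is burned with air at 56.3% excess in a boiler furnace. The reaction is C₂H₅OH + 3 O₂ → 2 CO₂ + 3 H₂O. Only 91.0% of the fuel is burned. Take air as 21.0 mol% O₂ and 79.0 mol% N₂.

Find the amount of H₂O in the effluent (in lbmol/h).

284 lbmol/h

Stoichiometric O₂ = 3 × 104 = 312 lbmol/h; O₂ fed = 312 × 1.563 = 487.7 lbmol/h.
N₂ fed = 487.7 × 79/21 = 1835 lbmol/h.
Fuel reacted = 0.91 × 104 → ξ = 94.64 lbmol/h.
Outlet (n = n₀ + ν ξ):
  C₂H₅OH: 104 − 1(94.64) = 9.36
  O₂: 487.7 − 3(94.64) = 203.7
  N₂: 1835 (inert)
  CO₂: 0 + 2(94.64) = 189.3
  H₂O: 0 + 3(94.64) = 283.9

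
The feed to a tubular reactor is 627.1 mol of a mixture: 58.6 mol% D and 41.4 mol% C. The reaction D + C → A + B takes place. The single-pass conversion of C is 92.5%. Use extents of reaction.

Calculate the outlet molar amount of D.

C reacted = 0.925 × 259.6 = 240.1 mol; ν_C = −1, so ξ = 240.1/1 = 240.1 mol.
Outlet amounts (n = n₀ + ν ξ):
  D: 367.5 − 1(240.1) = 127.3
  C: 259.6 − 1(240.1) = 19.47
  A: 0 + 1(240.1) = 240.1
  B: 0 + 1(240.1) = 240.1

127 mol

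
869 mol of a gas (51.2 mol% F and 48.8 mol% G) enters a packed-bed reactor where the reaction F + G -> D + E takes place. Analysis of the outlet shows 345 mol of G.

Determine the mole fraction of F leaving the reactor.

For G: n = n₀ − 1ξ → 345 = 424.1 − 1ξ, giving ξ = 79.07 mol.
Outlet amounts (n = n₀ + ν ξ):
  F: 444.9 − 1(79.07) = 365.9
  G: 424.1 − 1(79.07) = 345
  D: 0 + 1(79.07) = 79.07
  E: 0 + 1(79.07) = 79.07
Total out = 869 mol; y_F = 365.9 / 869 = 0.421.

0.421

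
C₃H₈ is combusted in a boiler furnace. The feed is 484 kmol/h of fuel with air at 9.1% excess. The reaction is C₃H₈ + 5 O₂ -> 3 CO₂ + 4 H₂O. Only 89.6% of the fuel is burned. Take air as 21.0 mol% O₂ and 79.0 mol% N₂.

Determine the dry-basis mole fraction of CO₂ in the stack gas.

Stoichiometric O₂ = 5 × 484 = 2420 kmol/h; O₂ fed = 2420 × 1.091 = 2640 kmol/h.
N₂ fed = 2640 × 79/21 = 9932 kmol/h.
Fuel reacted = 0.896 × 484 → ξ = 433.7 kmol/h.
Outlet (n = n₀ + ν ξ):
  C₃H₈: 484 − 1(433.7) = 50.34
  O₂: 2640 − 5(433.7) = 471.9
  N₂: 9932 (inert)
  CO₂: 0 + 3(433.7) = 1301
  H₂O: 0 + 4(433.7) = 1735
Dry total = 11760 kmol/h; y_CO₂ (dry) = 1301 / 11760 = 0.1107.

0.111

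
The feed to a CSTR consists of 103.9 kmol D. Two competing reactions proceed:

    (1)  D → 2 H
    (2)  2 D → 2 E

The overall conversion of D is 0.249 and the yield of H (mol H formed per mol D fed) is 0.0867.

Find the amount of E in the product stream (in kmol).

Yield of H: 2ξ₁ / 103.9 = 0.0867 → ξ₁ = 4.504 kmol.
Conversion of D: 1ξ₁ + 2ξ₂ = 0.249 × 103.9 = 25.87 → ξ₂ = 10.68 kmol.
Outlet amounts (n = n₀ + Σ ν·ξ):
  D: 103.9 − 1(4.504) − 2(10.68) = 78.03
  H: 0 + 2(4.504) = 9.008
  E: 0 + 2(10.68) = 21.37

21.4 kmol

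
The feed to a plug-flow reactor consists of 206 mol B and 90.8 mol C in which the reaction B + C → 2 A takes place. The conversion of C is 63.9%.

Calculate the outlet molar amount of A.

116 mol

C reacted = 0.639 × 90.8 = 58.02 mol; ν_C = −1, so ξ = 58.02/1 = 58.02 mol.
Outlet amounts (n = n₀ + ν ξ):
  B: 206 − 1(58.02) = 148
  C: 90.8 − 1(58.02) = 32.78
  A: 0 + 2(58.02) = 116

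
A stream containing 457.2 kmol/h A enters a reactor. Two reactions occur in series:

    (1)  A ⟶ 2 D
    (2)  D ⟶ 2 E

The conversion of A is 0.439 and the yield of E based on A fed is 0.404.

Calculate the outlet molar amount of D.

Conversion of A: A consumed = 1ξ₁ = 0.439 × 457.2 → ξ₁ = 200.7 kmol/h.
Yield of E: 2ξ₂ / 457.2 = 0.404 → ξ₂ = 92.35 kmol/h.
Outlet amounts (n = n₀ + Σ ν·ξ):
  A: 457.2 − 1(200.7) = 256.5
  D: 0 + 2(200.7) − 1(92.35) = 309.1
  E: 0 + 2(92.35) = 184.7

309 kmol/h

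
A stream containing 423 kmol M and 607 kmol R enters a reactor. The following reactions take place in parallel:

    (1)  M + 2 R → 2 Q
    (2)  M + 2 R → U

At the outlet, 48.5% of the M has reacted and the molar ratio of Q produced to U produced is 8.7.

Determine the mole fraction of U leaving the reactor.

0.0488

Conversion of M: M consumed = 0.485 × 423 = 205.2 kmol = 1ξ₁ + 1ξ₂.
Selectivity: 2ξ₁ / (1ξ₂) = 8.7 → ξ₁ = 4.35 ξ₂.
Substitute: (1·4.35 + 1) ξ₂ = 205.2 → ξ₂ = 38.35 kmol, ξ₁ = 166.8 kmol.
Outlet amounts (n = n₀ + Σ ν·ξ):
  M: 423 − 1(166.8) − 1(38.35) = 217.8
  R: 607 − 2(166.8) − 2(38.35) = 196.7
  Q: 0 + 2(166.8) = 333.6
  U: 0 + 1(38.35) = 38.35
Total out = 786.5 kmol; y_U = 38.35 / 786.5 = 0.04876.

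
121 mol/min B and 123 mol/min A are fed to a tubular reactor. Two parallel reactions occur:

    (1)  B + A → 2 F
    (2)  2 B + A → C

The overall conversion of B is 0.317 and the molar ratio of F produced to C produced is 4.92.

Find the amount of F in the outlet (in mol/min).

Conversion of B: B consumed = 0.317 × 121 = 38.36 mol/min = 1ξ₁ + 2ξ₂.
Selectivity: 2ξ₁ / (1ξ₂) = 4.92 → ξ₁ = 2.46 ξ₂.
Substitute: (1·2.46 + 2) ξ₂ = 38.36 → ξ₂ = 8.6 mol/min, ξ₁ = 21.16 mol/min.
Outlet amounts (n = n₀ + Σ ν·ξ):
  B: 121 − 1(21.16) − 2(8.6) = 82.64
  A: 123 − 1(21.16) − 1(8.6) = 93.24
  F: 0 + 2(21.16) = 42.31
  C: 0 + 1(8.6) = 8.6

42.3 mol/min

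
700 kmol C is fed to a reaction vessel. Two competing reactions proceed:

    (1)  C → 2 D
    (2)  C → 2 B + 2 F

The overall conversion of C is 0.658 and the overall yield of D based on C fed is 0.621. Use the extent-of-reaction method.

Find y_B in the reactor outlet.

0.295

Yield of D: 2ξ₁ / 700 = 0.621 → ξ₁ = 217.3 kmol.
Conversion of C: 1ξ₁ + 1ξ₂ = 0.658 × 700 = 460.6 → ξ₂ = 243.3 kmol.
Outlet amounts (n = n₀ + Σ ν·ξ):
  C: 700 − 1(217.3) − 1(243.3) = 239.4
  D: 0 + 2(217.3) = 434.7
  B: 0 + 2(243.3) = 486.5
  F: 0 + 2(243.3) = 486.5
Total out = 1647 kmol; y_B = 486.5 / 1647 = 0.2954.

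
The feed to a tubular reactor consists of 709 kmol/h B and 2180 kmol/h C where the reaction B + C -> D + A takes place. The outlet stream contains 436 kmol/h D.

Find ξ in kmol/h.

For D: n = n₀ + 1ξ → 436 = 0 + 1ξ, giving ξ = 436 kmol/h.
Outlet amounts (n = n₀ + ν ξ):
  B: 709 − 1(436) = 273
  C: 2180 − 1(436) = 1744
  D: 0 + 1(436) = 436
  A: 0 + 1(436) = 436

ξ = 436 kmol/h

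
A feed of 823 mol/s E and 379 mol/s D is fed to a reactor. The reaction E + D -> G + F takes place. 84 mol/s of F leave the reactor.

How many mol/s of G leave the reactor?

84 mol/s

For F: n = n₀ + 1ξ → 84 = 0 + 1ξ, giving ξ = 84 mol/s.
Outlet amounts (n = n₀ + ν ξ):
  E: 823 − 1(84) = 739
  D: 379 − 1(84) = 295
  G: 0 + 1(84) = 84
  F: 0 + 1(84) = 84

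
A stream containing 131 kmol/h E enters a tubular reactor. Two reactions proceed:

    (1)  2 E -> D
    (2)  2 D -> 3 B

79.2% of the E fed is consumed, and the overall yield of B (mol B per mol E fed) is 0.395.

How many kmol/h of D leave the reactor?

17.4 kmol/h

Conversion of E: E consumed = 2ξ₁ = 0.792 × 131 → ξ₁ = 51.88 kmol/h.
Yield of B: 3ξ₂ / 131 = 0.395 → ξ₂ = 17.25 kmol/h.
Outlet amounts (n = n₀ + Σ ν·ξ):
  E: 131 − 2(51.88) = 27.25
  D: 0 + 1(51.88) − 2(17.25) = 17.38
  B: 0 + 3(17.25) = 51.75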